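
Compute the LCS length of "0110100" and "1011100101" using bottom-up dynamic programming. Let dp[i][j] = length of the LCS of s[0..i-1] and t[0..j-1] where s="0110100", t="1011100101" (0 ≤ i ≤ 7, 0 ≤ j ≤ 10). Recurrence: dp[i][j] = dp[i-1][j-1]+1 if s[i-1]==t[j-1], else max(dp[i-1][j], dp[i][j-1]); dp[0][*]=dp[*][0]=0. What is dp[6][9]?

   ''  1  0  1  1  1  0  0  1  0  1
''  0  0  0  0  0  0  0  0  0  0  0
 0  0  0  1  1  1  1  1  1  1  1  1
 1  0  1  1  2  2  2  2  2  2  2  2
 1  0  1  1  2  3  3  3  3  3  3  3
 0  0  1  2  2  3  3  4  4  4  4  4
 1  0  1  2  3  3  4  4  4  5  5  5
 0  0  1  2  3  3  4  5  5  5  6  6
 0  0  1  2  3  3  4  5  6  6  6  6

6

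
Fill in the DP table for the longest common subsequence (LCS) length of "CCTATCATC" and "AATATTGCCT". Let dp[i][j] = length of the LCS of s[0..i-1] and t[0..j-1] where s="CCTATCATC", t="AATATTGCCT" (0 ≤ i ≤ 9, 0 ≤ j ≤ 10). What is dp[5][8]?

   ''  A  A  T  A  T  T  G  C  C  T
''  0  0  0  0  0  0  0  0  0  0  0
 C  0  0  0  0  0  0  0  0  1  1  1
 C  0  0  0  0  0  0  0  0  1  2  2
 T  0  0  0  1  1  1  1  1  1  2  3
 A  0  1  1  1  2  2  2  2  2  2  3
 T  0  1  1  2  2  3  3  3  3  3  3
 C  0  1  1  2  2  3  3  3  4  4  4
 A  0  1  2  2  3  3  3  3  4  4  4
 T  0  1  2  3  3  4  4  4  4  4  5
 C  0  1  2  3  3  4  4  4  5  5  5

3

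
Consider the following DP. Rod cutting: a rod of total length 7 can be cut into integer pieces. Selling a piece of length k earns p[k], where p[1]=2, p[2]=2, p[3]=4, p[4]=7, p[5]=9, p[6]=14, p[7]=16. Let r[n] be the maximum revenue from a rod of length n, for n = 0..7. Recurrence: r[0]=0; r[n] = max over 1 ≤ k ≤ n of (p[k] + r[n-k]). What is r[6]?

   n    0    1    2    3    4    5    6    7
r[n]    0    2    4    6    8   10   14   16

14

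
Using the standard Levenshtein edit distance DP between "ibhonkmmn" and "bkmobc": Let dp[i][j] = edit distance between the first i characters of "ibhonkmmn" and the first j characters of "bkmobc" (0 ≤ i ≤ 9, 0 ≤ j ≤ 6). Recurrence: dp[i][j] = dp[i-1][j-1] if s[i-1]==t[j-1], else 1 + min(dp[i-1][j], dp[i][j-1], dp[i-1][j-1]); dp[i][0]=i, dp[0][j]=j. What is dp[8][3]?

5

   ''  b  k  m  o  b  c
''  0  1  2  3  4  5  6
 i  1  1  2  3  4  5  6
 b  2  1  2  3  4  4  5
 h  3  2  2  3  4  5  5
 o  4  3  3  3  3  4  5
 n  5  4  4  4  4  4  5
 k  6  5  4  5  5  5  5
 m  7  6  5  4  5  6  6
 m  8  7  6  5  5  6  7
 n  9  8  7  6  6  6  7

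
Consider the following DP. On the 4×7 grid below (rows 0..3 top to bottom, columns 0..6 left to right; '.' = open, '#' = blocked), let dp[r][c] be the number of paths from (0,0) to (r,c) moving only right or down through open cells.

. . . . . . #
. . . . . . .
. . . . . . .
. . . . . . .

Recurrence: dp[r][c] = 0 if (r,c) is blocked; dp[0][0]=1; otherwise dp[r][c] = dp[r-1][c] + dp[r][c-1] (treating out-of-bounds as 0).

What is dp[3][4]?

r\c   0   1   2   3   4   5   6
  0   1   1   1   1   1   1   0
  1   1   2   3   4   5   6   6
  2   1   3   6  10  15  21  27
  3   1   4  10  20  35  56  83

35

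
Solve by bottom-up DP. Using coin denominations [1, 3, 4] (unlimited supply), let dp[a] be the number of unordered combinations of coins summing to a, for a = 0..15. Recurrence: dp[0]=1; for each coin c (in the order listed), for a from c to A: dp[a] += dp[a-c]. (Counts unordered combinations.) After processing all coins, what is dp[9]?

after  coin     0     1     2     3     4     5     6     7     8     9    10    11    12    13    14    15
          1     1     1     1     1     1     1     1     1     1     1     1     1     1     1     1     1
          3     1     1     1     2     2     2     3     3     3     4     4     4     5     5     5     6
          4     1     1     1     2     3     3     4     5     6     7     8     9    11    12    13    15

7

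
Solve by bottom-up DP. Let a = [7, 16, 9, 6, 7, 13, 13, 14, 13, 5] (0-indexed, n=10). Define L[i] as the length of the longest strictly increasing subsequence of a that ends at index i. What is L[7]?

   i    0    1    2    3    4    5    6    7    8    9
a[i]    7   16    9    6    7   13   13   14   13    5
L[i]    1    2    2    1    2    3    3    4    3    1

4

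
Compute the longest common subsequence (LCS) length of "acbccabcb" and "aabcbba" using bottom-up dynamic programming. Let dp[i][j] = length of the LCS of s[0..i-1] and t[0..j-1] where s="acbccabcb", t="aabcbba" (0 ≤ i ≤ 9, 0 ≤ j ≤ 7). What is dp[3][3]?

   ''  a  a  b  c  b  b  a
''  0  0  0  0  0  0  0  0
 a  0  1  1  1  1  1  1  1
 c  0  1  1  1  2  2  2  2
 b  0  1  1  2  2  3  3  3
 c  0  1  1  2  3  3  3  3
 c  0  1  1  2  3  3  3  3
 a  0  1  2  2  3  3  3  4
 b  0  1  2  3  3  4  4  4
 c  0  1  2  3  4  4  4  4
 b  0  1  2  3  4  5  5  5

2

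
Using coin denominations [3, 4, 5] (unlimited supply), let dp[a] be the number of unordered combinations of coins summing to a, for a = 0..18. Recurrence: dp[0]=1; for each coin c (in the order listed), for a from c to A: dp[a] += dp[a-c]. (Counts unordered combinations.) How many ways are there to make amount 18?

5

after  coin     0     1     2     3     4     5     6     7     8     9    10    11    12    13    14    15    16    17    18
          3     1     0     0     1     0     0     1     0     0     1     0     0     1     0     0     1     0     0     1
          4     1     0     0     1     1     0     1     1     1     1     1     1     2     1     1     2     2     1     2
          5     1     0     0     1     1     1     1     1     2     2     2     2     3     3     3     4     4     4     5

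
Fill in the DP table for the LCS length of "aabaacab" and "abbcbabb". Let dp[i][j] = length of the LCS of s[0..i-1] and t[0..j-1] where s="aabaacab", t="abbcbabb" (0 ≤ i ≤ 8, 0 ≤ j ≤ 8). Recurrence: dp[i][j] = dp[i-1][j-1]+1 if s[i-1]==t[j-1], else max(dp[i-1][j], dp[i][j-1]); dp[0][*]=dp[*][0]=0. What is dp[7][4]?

3

   ''  a  b  b  c  b  a  b  b
''  0  0  0  0  0  0  0  0  0
 a  0  1  1  1  1  1  1  1  1
 a  0  1  1  1  1  1  2  2  2
 b  0  1  2  2  2  2  2  3  3
 a  0  1  2  2  2  2  3  3  3
 a  0  1  2  2  2  2  3  3  3
 c  0  1  2  2  3  3  3  3  3
 a  0  1  2  2  3  3  4  4  4
 b  0  1  2  3  3  4  4  5  5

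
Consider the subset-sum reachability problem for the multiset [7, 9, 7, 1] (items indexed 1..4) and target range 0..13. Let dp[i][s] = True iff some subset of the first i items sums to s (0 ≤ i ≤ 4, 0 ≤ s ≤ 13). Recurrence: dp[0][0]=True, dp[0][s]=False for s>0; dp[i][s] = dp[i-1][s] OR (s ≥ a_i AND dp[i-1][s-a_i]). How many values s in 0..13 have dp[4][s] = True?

i\s   0   1   2   3   4   5   6   7   8   9  10  11  12  13
  0   T   F   F   F   F   F   F   F   F   F   F   F   F   F
  1   T   F   F   F   F   F   F   T   F   F   F   F   F   F
  2   T   F   F   F   F   F   F   T   F   T   F   F   F   F
  3   T   F   F   F   F   F   F   T   F   T   F   F   F   F
  4   T   T   F   F   F   F   F   T   T   T   T   F   F   F

6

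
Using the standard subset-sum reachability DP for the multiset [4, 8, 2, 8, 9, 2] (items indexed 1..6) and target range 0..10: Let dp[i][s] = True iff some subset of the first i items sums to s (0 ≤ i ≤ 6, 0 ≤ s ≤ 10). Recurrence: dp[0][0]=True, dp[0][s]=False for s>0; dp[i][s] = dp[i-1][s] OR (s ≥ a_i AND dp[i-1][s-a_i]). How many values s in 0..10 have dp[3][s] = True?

6

i\s   0   1   2   3   4   5   6   7   8   9  10
  0   T   F   F   F   F   F   F   F   F   F   F
  1   T   F   F   F   T   F   F   F   F   F   F
  2   T   F   F   F   T   F   F   F   T   F   F
  3   T   F   T   F   T   F   T   F   T   F   T
  4   T   F   T   F   T   F   T   F   T   F   T
  5   T   F   T   F   T   F   T   F   T   T   T
  6   T   F   T   F   T   F   T   F   T   T   T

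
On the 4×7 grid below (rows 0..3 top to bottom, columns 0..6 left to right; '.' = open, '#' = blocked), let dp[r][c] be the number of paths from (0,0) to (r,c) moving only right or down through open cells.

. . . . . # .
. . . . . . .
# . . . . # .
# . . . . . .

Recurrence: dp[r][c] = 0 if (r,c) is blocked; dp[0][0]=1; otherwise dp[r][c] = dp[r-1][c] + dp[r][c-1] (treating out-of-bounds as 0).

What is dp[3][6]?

35

r\c   0   1   2   3   4   5   6
  0   1   1   1   1   1   0   0
  1   1   2   3   4   5   5   5
  2   0   2   5   9  14   0   5
  3   0   2   7  16  30  30  35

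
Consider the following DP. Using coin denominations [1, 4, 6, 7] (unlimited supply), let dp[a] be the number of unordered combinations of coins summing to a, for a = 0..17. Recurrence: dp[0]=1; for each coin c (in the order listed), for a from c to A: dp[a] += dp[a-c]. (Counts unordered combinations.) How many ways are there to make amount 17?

16

after  coin     0     1     2     3     4     5     6     7     8     9    10    11    12    13    14    15    16    17
          1     1     1     1     1     1     1     1     1     1     1     1     1     1     1     1     1     1     1
          4     1     1     1     1     2     2     2     2     3     3     3     3     4     4     4     4     5     5
          6     1     1     1     1     2     2     3     3     4     4     5     5     7     7     8     8    10    10
          7     1     1     1     1     2     2     3     4     5     5     6     7     9    10    12    13    15    16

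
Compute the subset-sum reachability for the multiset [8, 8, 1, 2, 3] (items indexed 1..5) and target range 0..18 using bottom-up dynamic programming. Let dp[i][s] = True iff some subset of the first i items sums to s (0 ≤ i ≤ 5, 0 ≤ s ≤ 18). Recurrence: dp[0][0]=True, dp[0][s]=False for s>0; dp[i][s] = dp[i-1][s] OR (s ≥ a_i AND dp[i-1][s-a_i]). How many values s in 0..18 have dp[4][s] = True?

i\s   0   1   2   3   4   5   6   7   8   9  10  11  12  13  14  15  16  17  18
  0   T   F   F   F   F   F   F   F   F   F   F   F   F   F   F   F   F   F   F
  1   T   F   F   F   F   F   F   F   T   F   F   F   F   F   F   F   F   F   F
  2   T   F   F   F   F   F   F   F   T   F   F   F   F   F   F   F   T   F   F
  3   T   T   F   F   F   F   F   F   T   T   F   F   F   F   F   F   T   T   F
  4   T   T   T   T   F   F   F   F   T   T   T   T   F   F   F   F   T   T   T
  5   T   T   T   T   T   T   T   F   T   T   T   T   T   T   T   F   T   T   T

11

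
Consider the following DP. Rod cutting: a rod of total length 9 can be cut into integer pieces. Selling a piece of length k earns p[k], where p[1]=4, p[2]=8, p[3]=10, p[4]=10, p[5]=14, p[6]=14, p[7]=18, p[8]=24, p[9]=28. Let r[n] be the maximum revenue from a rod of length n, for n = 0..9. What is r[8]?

   n    0    1    2    3    4    5    6    7    8    9
r[n]    0    4    8   12   16   20   24   28   32   36

32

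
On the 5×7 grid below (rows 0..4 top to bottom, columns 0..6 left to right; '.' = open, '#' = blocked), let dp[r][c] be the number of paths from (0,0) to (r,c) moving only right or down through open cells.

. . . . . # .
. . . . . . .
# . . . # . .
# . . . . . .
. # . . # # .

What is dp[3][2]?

7

r\c   0   1   2   3   4   5   6
  0   1   1   1   1   1   0   0
  1   1   2   3   4   5   5   5
  2   0   2   5   9   0   5  10
  3   0   2   7  16  16  21  31
  4   0   0   7  23   0   0  31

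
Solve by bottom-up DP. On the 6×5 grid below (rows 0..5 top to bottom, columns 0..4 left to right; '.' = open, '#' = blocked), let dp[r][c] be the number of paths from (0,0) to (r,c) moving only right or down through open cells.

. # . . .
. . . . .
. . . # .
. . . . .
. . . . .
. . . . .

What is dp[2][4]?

1

r\c   0   1   2   3   4
  0   1   0   0   0   0
  1   1   1   1   1   1
  2   1   2   3   0   1
  3   1   3   6   6   7
  4   1   4  10  16  23
  5   1   5  15  31  54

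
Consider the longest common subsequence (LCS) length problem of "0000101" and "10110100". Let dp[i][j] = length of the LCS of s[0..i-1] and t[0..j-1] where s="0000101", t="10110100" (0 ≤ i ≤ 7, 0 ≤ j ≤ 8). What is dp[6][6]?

   ''  1  0  1  1  0  1  0  0
''  0  0  0  0  0  0  0  0  0
 0  0  0  1  1  1  1  1  1  1
 0  0  0  1  1  1  2  2  2  2
 0  0  0  1  1  1  2  2  3  3
 0  0  0  1  1  1  2  2  3  4
 1  0  1  1  2  2  2  3  3  4
 0  0  1  2  2  2  3  3  4  4
 1  0  1  2  3  3  3  4  4  4

3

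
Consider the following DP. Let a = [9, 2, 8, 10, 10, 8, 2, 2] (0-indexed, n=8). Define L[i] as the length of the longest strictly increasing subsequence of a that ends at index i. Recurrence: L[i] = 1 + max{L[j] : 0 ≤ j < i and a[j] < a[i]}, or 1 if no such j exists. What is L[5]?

   i    0    1    2    3    4    5    6    7
a[i]    9    2    8   10   10    8    2    2
L[i]    1    1    2    3    3    2    1    1

2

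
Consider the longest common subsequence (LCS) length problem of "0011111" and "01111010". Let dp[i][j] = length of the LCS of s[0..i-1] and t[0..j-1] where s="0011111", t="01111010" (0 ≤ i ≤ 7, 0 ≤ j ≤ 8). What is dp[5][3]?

3

   ''  0  1  1  1  1  0  1  0
''  0  0  0  0  0  0  0  0  0
 0  0  1  1  1  1  1  1  1  1
 0  0  1  1  1  1  1  2  2  2
 1  0  1  2  2  2  2  2  3  3
 1  0  1  2  3  3  3  3  3  3
 1  0  1  2  3  4  4  4  4  4
 1  0  1  2  3  4  5  5  5  5
 1  0  1  2  3  4  5  5  6  6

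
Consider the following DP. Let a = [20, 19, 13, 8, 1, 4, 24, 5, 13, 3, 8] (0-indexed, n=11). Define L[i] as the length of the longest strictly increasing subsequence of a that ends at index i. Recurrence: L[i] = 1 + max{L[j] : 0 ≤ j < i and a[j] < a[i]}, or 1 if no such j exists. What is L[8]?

   i    0    1    2    3    4    5    6    7    8    9   10
a[i]   20   19   13    8    1    4   24    5   13    3    8
L[i]    1    1    1    1    1    2    3    3    4    2    4

4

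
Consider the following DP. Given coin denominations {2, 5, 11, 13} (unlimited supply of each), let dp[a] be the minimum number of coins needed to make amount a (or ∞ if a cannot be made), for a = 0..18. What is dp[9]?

 a  0  1  2  3  4  5  6  7  8  9 10 11 12 13 14 15 16 17 18
dp  0  -  1  -  2  1  3  2  4  3  2  1  3  1  4  2  2  3  2
(- denotes ∞ / unreachable)

3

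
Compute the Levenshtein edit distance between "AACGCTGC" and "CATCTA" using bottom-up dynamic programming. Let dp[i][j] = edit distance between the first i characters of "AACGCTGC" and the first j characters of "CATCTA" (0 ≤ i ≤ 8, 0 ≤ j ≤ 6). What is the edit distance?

   ''  C  A  T  C  T  A
''  0  1  2  3  4  5  6
 A  1  1  1  2  3  4  5
 A  2  2  1  2  3  4  4
 C  3  2  2  2  2  3  4
 G  4  3  3  3  3  3  4
 C  5  4  4  4  3  4  4
 T  6  5  5  4  4  3  4
 G  7  6  6  5  5  4  4
 C  8  7  7  6  5  5  5

5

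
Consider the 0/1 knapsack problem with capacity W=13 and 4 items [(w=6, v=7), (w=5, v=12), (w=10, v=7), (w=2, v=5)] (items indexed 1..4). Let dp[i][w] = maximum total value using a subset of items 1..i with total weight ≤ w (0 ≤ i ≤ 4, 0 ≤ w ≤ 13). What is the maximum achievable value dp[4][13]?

i\w   0   1   2   3   4   5   6   7   8   9  10  11  12  13
  0   0   0   0   0   0   0   0   0   0   0   0   0   0   0
  1   0   0   0   0   0   0   7   7   7   7   7   7   7   7
  2   0   0   0   0   0  12  12  12  12  12  12  19  19  19
  3   0   0   0   0   0  12  12  12  12  12  12  19  19  19
  4   0   0   5   5   5  12  12  17  17  17  17  19  19  24

24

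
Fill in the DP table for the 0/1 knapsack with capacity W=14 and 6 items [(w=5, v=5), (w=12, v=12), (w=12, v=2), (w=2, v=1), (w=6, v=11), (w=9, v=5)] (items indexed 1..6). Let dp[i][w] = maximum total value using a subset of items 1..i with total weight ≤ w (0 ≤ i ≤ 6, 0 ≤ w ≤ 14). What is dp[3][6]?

i\w   0   1   2   3   4   5   6   7   8   9  10  11  12  13  14
  0   0   0   0   0   0   0   0   0   0   0   0   0   0   0   0
  1   0   0   0   0   0   5   5   5   5   5   5   5   5   5   5
  2   0   0   0   0   0   5   5   5   5   5   5   5  12  12  12
  3   0   0   0   0   0   5   5   5   5   5   5   5  12  12  12
  4   0   0   1   1   1   5   5   6   6   6   6   6  12  12  13
  5   0   0   1   1   1   5  11  11  12  12  12  16  16  17  17
  6   0   0   1   1   1   5  11  11  12  12  12  16  16  17  17

5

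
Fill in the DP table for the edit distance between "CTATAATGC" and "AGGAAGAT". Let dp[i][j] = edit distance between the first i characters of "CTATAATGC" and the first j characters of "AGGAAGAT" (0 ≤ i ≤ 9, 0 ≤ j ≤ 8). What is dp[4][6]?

5

   ''  A  G  G  A  A  G  A  T
''  0  1  2  3  4  5  6  7  8
 C  1  1  2  3  4  5  6  7  8
 T  2  2  2  3  4  5  6  7  7
 A  3  2  3  3  3  4  5  6  7
 T  4  3  3  4  4  4  5  6  6
 A  5  4  4  4  4  4  5  5  6
 A  6  5  5  5  4  4  5  5  6
 T  7  6  6  6  5  5  5  6  5
 G  8  7  6  6  6  6  5  6  6
 C  9  8  7  7  7  7  6  6  7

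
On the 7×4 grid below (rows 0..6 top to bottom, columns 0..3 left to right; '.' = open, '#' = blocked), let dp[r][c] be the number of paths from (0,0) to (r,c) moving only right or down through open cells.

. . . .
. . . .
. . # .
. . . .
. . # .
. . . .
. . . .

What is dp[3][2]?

r\c   0   1   2   3
  0   1   1   1   1
  1   1   2   3   4
  2   1   3   0   4
  3   1   4   4   8
  4   1   5   0   8
  5   1   6   6  14
  6   1   7  13  27

4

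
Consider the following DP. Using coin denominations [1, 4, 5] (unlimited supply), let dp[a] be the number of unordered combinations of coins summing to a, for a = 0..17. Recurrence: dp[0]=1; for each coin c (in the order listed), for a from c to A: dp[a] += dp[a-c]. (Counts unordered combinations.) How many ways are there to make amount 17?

12

after  coin     0     1     2     3     4     5     6     7     8     9    10    11    12    13    14    15    16    17
          1     1     1     1     1     1     1     1     1     1     1     1     1     1     1     1     1     1     1
          4     1     1     1     1     2     2     2     2     3     3     3     3     4     4     4     4     5     5
          5     1     1     1     1     2     3     3     3     4     5     6     6     7     8     9    10    11    12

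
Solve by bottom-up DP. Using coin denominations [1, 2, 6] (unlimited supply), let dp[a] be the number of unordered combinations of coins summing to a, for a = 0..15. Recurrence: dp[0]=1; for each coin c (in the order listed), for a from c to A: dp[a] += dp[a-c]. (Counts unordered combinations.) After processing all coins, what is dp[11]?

9

after  coin     0     1     2     3     4     5     6     7     8     9    10    11    12    13    14    15
          1     1     1     1     1     1     1     1     1     1     1     1     1     1     1     1     1
          2     1     1     2     2     3     3     4     4     5     5     6     6     7     7     8     8
          6     1     1     2     2     3     3     5     5     7     7     9     9    12    12    15    15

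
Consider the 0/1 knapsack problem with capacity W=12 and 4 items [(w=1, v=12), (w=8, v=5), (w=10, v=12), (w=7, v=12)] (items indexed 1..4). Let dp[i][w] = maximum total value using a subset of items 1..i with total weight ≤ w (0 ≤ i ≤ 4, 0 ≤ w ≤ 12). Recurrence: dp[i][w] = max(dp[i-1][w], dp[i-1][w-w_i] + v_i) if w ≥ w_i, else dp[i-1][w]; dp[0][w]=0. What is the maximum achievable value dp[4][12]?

i\w   0   1   2   3   4   5   6   7   8   9  10  11  12
  0   0   0   0   0   0   0   0   0   0   0   0   0   0
  1   0  12  12  12  12  12  12  12  12  12  12  12  12
  2   0  12  12  12  12  12  12  12  12  17  17  17  17
  3   0  12  12  12  12  12  12  12  12  17  17  24  24
  4   0  12  12  12  12  12  12  12  24  24  24  24  24

24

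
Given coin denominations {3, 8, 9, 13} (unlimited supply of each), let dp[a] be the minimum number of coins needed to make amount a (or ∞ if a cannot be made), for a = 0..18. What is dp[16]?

 a  0  1  2  3  4  5  6  7  8  9 10 11 12 13 14 15 16 17 18
dp  0  -  -  1  -  -  2  -  1  1  -  2  2  1  3  3  2  2  2
(- denotes ∞ / unreachable)

2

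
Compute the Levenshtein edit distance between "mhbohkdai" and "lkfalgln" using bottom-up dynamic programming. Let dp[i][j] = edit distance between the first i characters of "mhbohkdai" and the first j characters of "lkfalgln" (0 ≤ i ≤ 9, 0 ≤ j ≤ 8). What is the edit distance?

9

   ''  l  k  f  a  l  g  l  n
''  0  1  2  3  4  5  6  7  8
 m  1  1  2  3  4  5  6  7  8
 h  2  2  2  3  4  5  6  7  8
 b  3  3  3  3  4  5  6  7  8
 o  4  4  4  4  4  5  6  7  8
 h  5  5  5  5  5  5  6  7  8
 k  6  6  5  6  6  6  6  7  8
 d  7  7  6  6  7  7  7  7  8
 a  8  8  7  7  6  7  8  8  8
 i  9  9  8  8  7  7  8  9  9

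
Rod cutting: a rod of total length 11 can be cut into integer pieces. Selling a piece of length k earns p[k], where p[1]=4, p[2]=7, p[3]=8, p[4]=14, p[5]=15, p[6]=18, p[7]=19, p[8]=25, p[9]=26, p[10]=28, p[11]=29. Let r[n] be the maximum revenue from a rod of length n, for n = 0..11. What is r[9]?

   n    0    1    2    3    4    5    6    7    8    9   10   11
r[n]    0    4    8   12   16   20   24   28   32   36   40   44

36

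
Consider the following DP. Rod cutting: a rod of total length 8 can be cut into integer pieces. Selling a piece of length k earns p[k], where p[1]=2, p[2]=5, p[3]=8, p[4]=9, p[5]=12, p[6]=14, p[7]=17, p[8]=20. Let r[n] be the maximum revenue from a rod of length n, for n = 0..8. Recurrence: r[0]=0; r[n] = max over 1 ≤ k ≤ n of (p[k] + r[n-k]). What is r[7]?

18

   n    0    1    2    3    4    5    6    7    8
r[n]    0    2    5    8   10   13   16   18   21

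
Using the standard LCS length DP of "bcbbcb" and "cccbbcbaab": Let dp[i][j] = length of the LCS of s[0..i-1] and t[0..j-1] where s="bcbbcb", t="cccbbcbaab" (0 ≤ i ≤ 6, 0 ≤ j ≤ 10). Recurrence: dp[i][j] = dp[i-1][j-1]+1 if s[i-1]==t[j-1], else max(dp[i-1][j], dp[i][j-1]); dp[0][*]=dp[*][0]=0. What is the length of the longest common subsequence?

5

   ''  c  c  c  b  b  c  b  a  a  b
''  0  0  0  0  0  0  0  0  0  0  0
 b  0  0  0  0  1  1  1  1  1  1  1
 c  0  1  1  1  1  1  2  2  2  2  2
 b  0  1  1  1  2  2  2  3  3  3  3
 b  0  1  1  1  2  3  3  3  3  3  4
 c  0  1  2  2  2  3  4  4  4  4  4
 b  0  1  2  2  3  3  4  5  5  5  5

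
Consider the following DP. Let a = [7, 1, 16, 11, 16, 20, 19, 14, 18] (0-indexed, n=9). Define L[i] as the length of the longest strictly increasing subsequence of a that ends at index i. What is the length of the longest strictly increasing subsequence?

   i    0    1    2    3    4    5    6    7    8
a[i]    7    1   16   11   16   20   19   14   18
L[i]    1    1    2    2    3    4    4    3    4

4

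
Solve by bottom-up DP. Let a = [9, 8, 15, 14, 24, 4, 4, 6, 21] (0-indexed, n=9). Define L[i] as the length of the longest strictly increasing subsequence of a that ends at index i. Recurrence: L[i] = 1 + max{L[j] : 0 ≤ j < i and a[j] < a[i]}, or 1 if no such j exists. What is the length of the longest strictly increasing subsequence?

3

   i    0    1    2    3    4    5    6    7    8
a[i]    9    8   15   14   24    4    4    6   21
L[i]    1    1    2    2    3    1    1    2    3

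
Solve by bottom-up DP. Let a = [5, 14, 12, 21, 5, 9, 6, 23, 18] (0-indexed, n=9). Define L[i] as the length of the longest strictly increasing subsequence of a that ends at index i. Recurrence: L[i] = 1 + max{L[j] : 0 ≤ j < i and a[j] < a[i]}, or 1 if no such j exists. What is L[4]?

   i    0    1    2    3    4    5    6    7    8
a[i]    5   14   12   21    5    9    6   23   18
L[i]    1    2    2    3    1    2    2    4    3

1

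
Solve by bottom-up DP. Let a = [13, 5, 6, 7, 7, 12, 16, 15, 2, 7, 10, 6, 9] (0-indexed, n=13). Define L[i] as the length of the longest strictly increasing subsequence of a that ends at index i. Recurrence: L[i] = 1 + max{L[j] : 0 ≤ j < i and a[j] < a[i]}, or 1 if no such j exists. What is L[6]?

5

   i    0    1    2    3    4    5    6    7    8    9   10   11   12
a[i]   13    5    6    7    7   12   16   15    2    7   10    6    9
L[i]    1    1    2    3    3    4    5    5    1    3    4    2    4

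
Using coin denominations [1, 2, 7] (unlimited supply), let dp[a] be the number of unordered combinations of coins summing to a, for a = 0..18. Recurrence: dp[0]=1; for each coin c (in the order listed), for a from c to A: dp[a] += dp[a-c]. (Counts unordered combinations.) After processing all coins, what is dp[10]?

after  coin     0     1     2     3     4     5     6     7     8     9    10    11    12    13    14    15    16    17    18
          1     1     1     1     1     1     1     1     1     1     1     1     1     1     1     1     1     1     1     1
          2     1     1     2     2     3     3     4     4     5     5     6     6     7     7     8     8     9     9    10
          7     1     1     2     2     3     3     4     5     6     7     8     9    10    11    13    14    16    17    19

8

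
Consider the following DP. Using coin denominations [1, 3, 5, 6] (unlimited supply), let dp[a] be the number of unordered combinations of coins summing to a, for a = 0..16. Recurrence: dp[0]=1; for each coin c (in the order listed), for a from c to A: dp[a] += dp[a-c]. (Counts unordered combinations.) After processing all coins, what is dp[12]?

after  coin     0     1     2     3     4     5     6     7     8     9    10    11    12    13    14    15    16
          1     1     1     1     1     1     1     1     1     1     1     1     1     1     1     1     1     1
          3     1     1     1     2     2     2     3     3     3     4     4     4     5     5     5     6     6
          5     1     1     1     2     2     3     4     4     5     6     7     8     9    10    11    13    14
          6     1     1     1     2     2     3     5     5     6     8     9    11    14    15    17    21    23

14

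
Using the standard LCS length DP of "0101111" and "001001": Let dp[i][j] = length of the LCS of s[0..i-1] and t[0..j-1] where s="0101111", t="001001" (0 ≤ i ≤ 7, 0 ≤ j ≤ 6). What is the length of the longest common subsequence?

4

   ''  0  0  1  0  0  1
''  0  0  0  0  0  0  0
 0  0  1  1  1  1  1  1
 1  0  1  1  2  2  2  2
 0  0  1  2  2  3  3  3
 1  0  1  2  3  3  3  4
 1  0  1  2  3  3  3  4
 1  0  1  2  3  3  3  4
 1  0  1  2  3  3  3  4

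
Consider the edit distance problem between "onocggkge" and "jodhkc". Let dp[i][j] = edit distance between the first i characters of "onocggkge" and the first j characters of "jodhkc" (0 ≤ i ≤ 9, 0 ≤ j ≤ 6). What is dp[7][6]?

6

   ''  j  o  d  h  k  c
''  0  1  2  3  4  5  6
 o  1  1  1  2  3  4  5
 n  2  2  2  2  3  4  5
 o  3  3  2  3  3  4  5
 c  4  4  3  3  4  4  4
 g  5  5  4  4  4  5  5
 g  6  6  5  5  5  5  6
 k  7  7  6  6  6  5  6
 g  8  8  7  7  7  6  6
 e  9  9  8  8  8  7  7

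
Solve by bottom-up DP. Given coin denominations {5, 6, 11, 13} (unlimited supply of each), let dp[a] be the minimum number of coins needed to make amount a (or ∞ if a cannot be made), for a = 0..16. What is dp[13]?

 a  0  1  2  3  4  5  6  7  8  9 10 11 12 13 14 15 16
dp  0  -  -  -  -  1  1  -  -  -  2  1  2  1  -  3  2
(- denotes ∞ / unreachable)

1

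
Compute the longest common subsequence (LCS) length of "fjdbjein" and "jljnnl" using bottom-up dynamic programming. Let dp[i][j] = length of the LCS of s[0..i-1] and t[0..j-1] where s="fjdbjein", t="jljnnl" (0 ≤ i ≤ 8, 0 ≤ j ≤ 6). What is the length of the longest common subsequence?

3

   ''  j  l  j  n  n  l
''  0  0  0  0  0  0  0
 f  0  0  0  0  0  0  0
 j  0  1  1  1  1  1  1
 d  0  1  1  1  1  1  1
 b  0  1  1  1  1  1  1
 j  0  1  1  2  2  2  2
 e  0  1  1  2  2  2  2
 i  0  1  1  2  2  2  2
 n  0  1  1  2  3  3  3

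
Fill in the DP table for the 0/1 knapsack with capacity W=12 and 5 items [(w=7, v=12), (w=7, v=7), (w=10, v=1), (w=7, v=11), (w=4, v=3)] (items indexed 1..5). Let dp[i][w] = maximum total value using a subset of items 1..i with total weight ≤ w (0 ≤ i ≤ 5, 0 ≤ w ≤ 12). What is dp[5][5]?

i\w   0   1   2   3   4   5   6   7   8   9  10  11  12
  0   0   0   0   0   0   0   0   0   0   0   0   0   0
  1   0   0   0   0   0   0   0  12  12  12  12  12  12
  2   0   0   0   0   0   0   0  12  12  12  12  12  12
  3   0   0   0   0   0   0   0  12  12  12  12  12  12
  4   0   0   0   0   0   0   0  12  12  12  12  12  12
  5   0   0   0   0   3   3   3  12  12  12  12  15  15

3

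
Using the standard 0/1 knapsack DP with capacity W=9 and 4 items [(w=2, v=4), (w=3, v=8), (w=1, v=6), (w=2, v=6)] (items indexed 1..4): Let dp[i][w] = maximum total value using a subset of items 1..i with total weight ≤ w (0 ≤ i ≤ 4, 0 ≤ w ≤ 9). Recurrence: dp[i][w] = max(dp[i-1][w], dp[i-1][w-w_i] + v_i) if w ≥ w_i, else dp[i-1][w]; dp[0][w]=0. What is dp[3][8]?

i\w   0   1   2   3   4   5   6   7   8   9
  0   0   0   0   0   0   0   0   0   0   0
  1   0   0   4   4   4   4   4   4   4   4
  2   0   0   4   8   8  12  12  12  12  12
  3   0   6   6  10  14  14  18  18  18  18
  4   0   6   6  12  14  16  20  20  24  24

18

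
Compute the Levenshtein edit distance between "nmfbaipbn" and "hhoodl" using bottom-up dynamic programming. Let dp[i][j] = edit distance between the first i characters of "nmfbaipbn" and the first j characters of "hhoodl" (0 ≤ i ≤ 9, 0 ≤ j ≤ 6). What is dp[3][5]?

5

   ''  h  h  o  o  d  l
''  0  1  2  3  4  5  6
 n  1  1  2  3  4  5  6
 m  2  2  2  3  4  5  6
 f  3  3  3  3  4  5  6
 b  4  4  4  4  4  5  6
 a  5  5  5  5  5  5  6
 i  6  6  6  6  6  6  6
 p  7  7  7  7  7  7  7
 b  8  8  8  8  8  8  8
 n  9  9  9  9  9  9  9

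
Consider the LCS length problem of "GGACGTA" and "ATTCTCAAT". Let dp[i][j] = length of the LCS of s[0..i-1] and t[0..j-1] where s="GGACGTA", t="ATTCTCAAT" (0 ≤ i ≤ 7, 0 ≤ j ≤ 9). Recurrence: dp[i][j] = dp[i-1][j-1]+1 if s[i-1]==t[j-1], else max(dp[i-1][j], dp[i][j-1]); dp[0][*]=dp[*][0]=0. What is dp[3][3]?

1

   ''  A  T  T  C  T  C  A  A  T
''  0  0  0  0  0  0  0  0  0  0
 G  0  0  0  0  0  0  0  0  0  0
 G  0  0  0  0  0  0  0  0  0  0
 A  0  1  1  1  1  1  1  1  1  1
 C  0  1  1  1  2  2  2  2  2  2
 G  0  1  1  1  2  2  2  2  2  2
 T  0  1  2  2  2  3  3  3  3  3
 A  0  1  2  2  2  3  3  4  4  4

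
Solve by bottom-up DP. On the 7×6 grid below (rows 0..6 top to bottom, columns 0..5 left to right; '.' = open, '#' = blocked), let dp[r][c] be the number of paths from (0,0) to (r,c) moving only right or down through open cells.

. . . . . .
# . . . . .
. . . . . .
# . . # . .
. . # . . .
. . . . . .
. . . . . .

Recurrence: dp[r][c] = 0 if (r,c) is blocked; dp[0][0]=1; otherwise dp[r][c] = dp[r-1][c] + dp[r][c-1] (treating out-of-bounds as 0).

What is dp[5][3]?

r\c   0   1   2   3   4   5
  0   1   1   1   1   1   1
  1   0   1   2   3   4   5
  2   0   1   3   6  10  15
  3   0   1   4   0  10  25
  4   0   1   0   0  10  35
  5   0   1   1   1  11  46
  6   0   1   2   3  14  60

1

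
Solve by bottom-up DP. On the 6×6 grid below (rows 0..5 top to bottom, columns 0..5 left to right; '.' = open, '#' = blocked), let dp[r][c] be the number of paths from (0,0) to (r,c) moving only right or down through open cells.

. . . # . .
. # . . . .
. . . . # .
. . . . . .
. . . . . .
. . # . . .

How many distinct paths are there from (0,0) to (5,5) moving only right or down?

64

r\c   0   1   2   3   4   5
  0   1   1   1   0   0   0
  1   1   0   1   1   1   1
  2   1   1   2   3   0   1
  3   1   2   4   7   7   8
  4   1   3   7  14  21  29
  5   1   4   0  14  35  64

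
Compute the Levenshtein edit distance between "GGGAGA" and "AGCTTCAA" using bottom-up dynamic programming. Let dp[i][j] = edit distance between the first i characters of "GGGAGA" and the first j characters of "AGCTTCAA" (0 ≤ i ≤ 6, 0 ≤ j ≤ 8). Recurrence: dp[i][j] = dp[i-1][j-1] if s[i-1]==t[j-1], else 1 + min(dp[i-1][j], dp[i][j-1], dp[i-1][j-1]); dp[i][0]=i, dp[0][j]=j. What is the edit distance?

   ''  A  G  C  T  T  C  A  A
''  0  1  2  3  4  5  6  7  8
 G  1  1  1  2  3  4  5  6  7
 G  2  2  1  2  3  4  5  6  7
 G  3  3  2  2  3  4  5  6  7
 A  4  3  3  3  3  4  5  5  6
 G  5  4  3  4  4  4  5  6  6
 A  6  5  4  4  5  5  5  5  6

6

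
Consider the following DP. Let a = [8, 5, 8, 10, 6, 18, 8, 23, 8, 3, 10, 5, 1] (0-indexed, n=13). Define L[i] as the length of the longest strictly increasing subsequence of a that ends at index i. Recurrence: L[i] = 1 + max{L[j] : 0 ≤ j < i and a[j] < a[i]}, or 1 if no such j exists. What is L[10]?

   i    0    1    2    3    4    5    6    7    8    9   10   11   12
a[i]    8    5    8   10    6   18    8   23    8    3   10    5    1
L[i]    1    1    2    3    2    4    3    5    3    1    4    2    1

4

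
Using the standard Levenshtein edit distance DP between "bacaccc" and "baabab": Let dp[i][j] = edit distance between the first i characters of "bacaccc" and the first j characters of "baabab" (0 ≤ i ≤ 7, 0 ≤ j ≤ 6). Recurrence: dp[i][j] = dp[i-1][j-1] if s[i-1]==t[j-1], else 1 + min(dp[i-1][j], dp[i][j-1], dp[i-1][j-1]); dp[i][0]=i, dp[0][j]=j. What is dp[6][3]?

   ''  b  a  a  b  a  b
''  0  1  2  3  4  5  6
 b  1  0  1  2  3  4  5
 a  2  1  0  1  2  3  4
 c  3  2  1  1  2  3  4
 a  4  3  2  1  2  2  3
 c  5  4  3  2  2  3  3
 c  6  5  4  3  3  3  4
 c  7  6  5  4  4  4  4

3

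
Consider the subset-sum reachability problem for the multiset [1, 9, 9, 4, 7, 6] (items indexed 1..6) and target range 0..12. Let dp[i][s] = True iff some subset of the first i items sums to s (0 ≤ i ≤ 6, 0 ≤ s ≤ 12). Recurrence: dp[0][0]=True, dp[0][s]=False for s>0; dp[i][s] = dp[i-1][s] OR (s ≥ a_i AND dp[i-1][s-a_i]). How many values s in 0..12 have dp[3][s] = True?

4

i\s   0   1   2   3   4   5   6   7   8   9  10  11  12
  0   T   F   F   F   F   F   F   F   F   F   F   F   F
  1   T   T   F   F   F   F   F   F   F   F   F   F   F
  2   T   T   F   F   F   F   F   F   F   T   T   F   F
  3   T   T   F   F   F   F   F   F   F   T   T   F   F
  4   T   T   F   F   T   T   F   F   F   T   T   F   F
  5   T   T   F   F   T   T   F   T   T   T   T   T   T
  6   T   T   F   F   T   T   T   T   T   T   T   T   T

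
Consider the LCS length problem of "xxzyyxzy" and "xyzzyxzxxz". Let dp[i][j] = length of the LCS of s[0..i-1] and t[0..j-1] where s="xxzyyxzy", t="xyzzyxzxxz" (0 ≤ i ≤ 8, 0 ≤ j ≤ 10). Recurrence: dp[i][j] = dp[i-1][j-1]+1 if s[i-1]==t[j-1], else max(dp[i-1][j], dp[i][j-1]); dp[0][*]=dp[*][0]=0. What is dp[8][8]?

5

   ''  x  y  z  z  y  x  z  x  x  z
''  0  0  0  0  0  0  0  0  0  0  0
 x  0  1  1  1  1  1  1  1  1  1  1
 x  0  1  1  1  1  1  2  2  2  2  2
 z  0  1  1  2  2  2  2  3  3  3  3
 y  0  1  2  2  2  3  3  3  3  3  3
 y  0  1  2  2  2  3  3  3  3  3  3
 x  0  1  2  2  2  3  4  4  4  4  4
 z  0  1  2  3  3  3  4  5  5  5  5
 y  0  1  2  3  3  4  4  5  5  5  5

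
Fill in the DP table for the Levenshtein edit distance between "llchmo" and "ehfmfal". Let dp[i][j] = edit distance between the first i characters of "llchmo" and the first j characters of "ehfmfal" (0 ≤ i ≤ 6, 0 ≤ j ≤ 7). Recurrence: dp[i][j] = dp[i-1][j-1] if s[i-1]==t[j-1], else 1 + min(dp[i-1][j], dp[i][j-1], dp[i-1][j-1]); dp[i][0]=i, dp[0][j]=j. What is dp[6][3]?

5

   ''  e  h  f  m  f  a  l
''  0  1  2  3  4  5  6  7
 l  1  1  2  3  4  5  6  6
 l  2  2  2  3  4  5  6  6
 c  3  3  3  3  4  5  6  7
 h  4  4  3  4  4  5  6  7
 m  5  5  4  4  4  5  6  7
 o  6  6  5  5  5  5  6  7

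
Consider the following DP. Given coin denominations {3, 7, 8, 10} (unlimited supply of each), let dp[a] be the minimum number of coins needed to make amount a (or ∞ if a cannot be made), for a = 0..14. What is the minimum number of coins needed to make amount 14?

2

 a  0  1  2  3  4  5  6  7  8  9 10 11 12 13 14
dp  0  -  -  1  -  -  2  1  1  3  1  2  4  2  2
(- denotes ∞ / unreachable)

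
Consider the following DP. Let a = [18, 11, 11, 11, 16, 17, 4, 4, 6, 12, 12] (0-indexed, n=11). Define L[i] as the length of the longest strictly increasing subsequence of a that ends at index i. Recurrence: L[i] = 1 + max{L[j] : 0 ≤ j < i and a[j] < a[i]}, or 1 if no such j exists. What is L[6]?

1

   i    0    1    2    3    4    5    6    7    8    9   10
a[i]   18   11   11   11   16   17    4    4    6   12   12
L[i]    1    1    1    1    2    3    1    1    2    3    3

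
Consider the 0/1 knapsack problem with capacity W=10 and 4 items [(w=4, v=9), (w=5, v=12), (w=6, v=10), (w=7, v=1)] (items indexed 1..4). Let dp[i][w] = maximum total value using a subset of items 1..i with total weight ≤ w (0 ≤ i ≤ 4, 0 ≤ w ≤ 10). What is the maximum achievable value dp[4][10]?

21

i\w   0   1   2   3   4   5   6   7   8   9  10
  0   0   0   0   0   0   0   0   0   0   0   0
  1   0   0   0   0   9   9   9   9   9   9   9
  2   0   0   0   0   9  12  12  12  12  21  21
  3   0   0   0   0   9  12  12  12  12  21  21
  4   0   0   0   0   9  12  12  12  12  21  21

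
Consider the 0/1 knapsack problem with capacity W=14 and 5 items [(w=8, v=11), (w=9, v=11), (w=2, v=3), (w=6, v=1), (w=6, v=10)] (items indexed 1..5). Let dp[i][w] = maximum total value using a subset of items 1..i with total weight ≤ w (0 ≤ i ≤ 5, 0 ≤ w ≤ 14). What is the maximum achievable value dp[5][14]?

i\w   0   1   2   3   4   5   6   7   8   9  10  11  12  13  14
  0   0   0   0   0   0   0   0   0   0   0   0   0   0   0   0
  1   0   0   0   0   0   0   0   0  11  11  11  11  11  11  11
  2   0   0   0   0   0   0   0   0  11  11  11  11  11  11  11
  3   0   0   3   3   3   3   3   3  11  11  14  14  14  14  14
  4   0   0   3   3   3   3   3   3  11  11  14  14  14  14  14
  5   0   0   3   3   3   3  10  10  13  13  14  14  14  14  21

21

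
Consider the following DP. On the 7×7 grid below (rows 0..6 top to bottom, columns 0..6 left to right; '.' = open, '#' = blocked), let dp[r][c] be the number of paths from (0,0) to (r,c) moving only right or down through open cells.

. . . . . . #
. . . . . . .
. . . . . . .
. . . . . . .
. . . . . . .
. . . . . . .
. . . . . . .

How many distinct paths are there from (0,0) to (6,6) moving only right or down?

923

r\c   0   1   2   3   4   5   6
  0   1   1   1   1   1   1   0
  1   1   2   3   4   5   6   6
  2   1   3   6  10  15  21  27
  3   1   4  10  20  35  56  83
  4   1   5  15  35  70 126 209
  5   1   6  21  56 126 252 461
  6   1   7  28  84 210 462 923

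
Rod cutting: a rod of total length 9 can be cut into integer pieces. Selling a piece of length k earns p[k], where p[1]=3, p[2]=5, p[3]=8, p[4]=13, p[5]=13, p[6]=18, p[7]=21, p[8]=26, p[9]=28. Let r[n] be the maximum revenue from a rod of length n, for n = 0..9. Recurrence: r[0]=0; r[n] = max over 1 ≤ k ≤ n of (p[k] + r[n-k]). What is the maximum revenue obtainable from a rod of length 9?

   n    0    1    2    3    4    5    6    7    8    9
r[n]    0    3    6    9   13   16   19   22   26   29

29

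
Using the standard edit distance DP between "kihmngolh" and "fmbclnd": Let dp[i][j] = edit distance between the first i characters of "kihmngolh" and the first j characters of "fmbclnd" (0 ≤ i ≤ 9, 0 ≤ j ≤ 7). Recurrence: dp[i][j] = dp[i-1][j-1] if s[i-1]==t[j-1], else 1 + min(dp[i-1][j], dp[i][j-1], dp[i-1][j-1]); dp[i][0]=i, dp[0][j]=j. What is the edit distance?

   ''  f  m  b  c  l  n  d
''  0  1  2  3  4  5  6  7
 k  1  1  2  3  4  5  6  7
 i  2  2  2  3  4  5  6  7
 h  3  3  3  3  4  5  6  7
 m  4  4  3  4  4  5  6  7
 n  5  5  4  4  5  5  5  6
 g  6  6  5  5  5  6  6  6
 o  7  7  6  6  6  6  7  7
 l  8  8  7  7  7  6  7  8
 h  9  9  8  8  8  7  7  8

8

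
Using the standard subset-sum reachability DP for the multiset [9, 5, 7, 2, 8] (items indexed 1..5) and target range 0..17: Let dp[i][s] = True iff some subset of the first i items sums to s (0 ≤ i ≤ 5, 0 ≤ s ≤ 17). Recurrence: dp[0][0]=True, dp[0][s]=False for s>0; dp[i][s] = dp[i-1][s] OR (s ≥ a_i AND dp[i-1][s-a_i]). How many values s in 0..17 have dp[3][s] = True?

7

i\s   0   1   2   3   4   5   6   7   8   9  10  11  12  13  14  15  16  17
  0   T   F   F   F   F   F   F   F   F   F   F   F   F   F   F   F   F   F
  1   T   F   F   F   F   F   F   F   F   T   F   F   F   F   F   F   F   F
  2   T   F   F   F   F   T   F   F   F   T   F   F   F   F   T   F   F   F
  3   T   F   F   F   F   T   F   T   F   T   F   F   T   F   T   F   T   F
  4   T   F   T   F   F   T   F   T   F   T   F   T   T   F   T   F   T   F
  5   T   F   T   F   F   T   F   T   T   T   T   T   T   T   T   T   T   T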